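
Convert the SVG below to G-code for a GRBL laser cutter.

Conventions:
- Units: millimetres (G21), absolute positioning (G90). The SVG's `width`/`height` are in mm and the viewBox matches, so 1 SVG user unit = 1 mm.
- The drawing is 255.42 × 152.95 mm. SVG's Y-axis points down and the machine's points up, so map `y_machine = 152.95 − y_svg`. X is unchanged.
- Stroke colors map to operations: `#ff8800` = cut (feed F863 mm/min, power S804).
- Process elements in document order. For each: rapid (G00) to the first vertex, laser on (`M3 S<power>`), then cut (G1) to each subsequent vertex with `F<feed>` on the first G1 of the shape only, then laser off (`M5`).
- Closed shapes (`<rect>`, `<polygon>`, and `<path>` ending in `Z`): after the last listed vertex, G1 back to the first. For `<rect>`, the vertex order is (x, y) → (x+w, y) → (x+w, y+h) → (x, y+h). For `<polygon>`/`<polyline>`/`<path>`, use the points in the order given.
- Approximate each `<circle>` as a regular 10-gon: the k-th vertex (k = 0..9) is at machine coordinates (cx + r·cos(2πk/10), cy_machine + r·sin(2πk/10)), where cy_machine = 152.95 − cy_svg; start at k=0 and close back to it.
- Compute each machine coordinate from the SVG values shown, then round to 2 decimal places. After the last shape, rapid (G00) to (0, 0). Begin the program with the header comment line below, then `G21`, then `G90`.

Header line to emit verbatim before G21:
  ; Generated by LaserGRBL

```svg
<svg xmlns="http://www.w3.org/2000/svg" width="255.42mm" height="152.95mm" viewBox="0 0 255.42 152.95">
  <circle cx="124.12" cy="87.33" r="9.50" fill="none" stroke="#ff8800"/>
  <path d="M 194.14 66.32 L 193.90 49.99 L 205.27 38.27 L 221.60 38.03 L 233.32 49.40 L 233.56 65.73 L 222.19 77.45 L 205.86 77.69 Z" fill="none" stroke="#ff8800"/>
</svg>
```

; Generated by LaserGRBL
G21
G90
G00 X133.62 Y65.62
M3 S804
G1 X131.81 Y71.20 F863
G1 X127.06 Y74.66
G1 X121.18 Y74.66
G1 X116.43 Y71.20
G1 X114.62 Y65.62
G1 X116.43 Y60.04
G1 X121.18 Y56.58
G1 X127.06 Y56.58
G1 X131.81 Y60.04
G1 X133.62 Y65.62
M5
G00 X194.14 Y86.63
M3 S804
G1 X193.90 Y102.96 F863
G1 X205.27 Y114.68
G1 X221.60 Y114.92
G1 X233.32 Y103.55
G1 X233.56 Y87.22
G1 X222.19 Y75.50
G1 X205.86 Y75.26
G1 X194.14 Y86.63
M5
G00 X0.00 Y0.00

1 u = 1 mm; y_m = 152.95 − y.

[1] `<circle>` circle, #ff8800→cut S804 F863: (133.62,65.62) → (131.81,71.20) → (127.06,74.66) → (121.18,74.66) → (116.43,71.20) → (114.62,65.62) → (116.43,60.04) → (121.18,56.58) → (127.06,56.58) → (131.81,60.04) → (133.62,65.62) (closed)

[2] `<path>` regular polygon, #ff8800→cut S804 F863: (194.14,86.63) → (193.90,102.96) → (205.27,114.68) → (221.60,114.92) → (233.32,103.55) → (233.56,87.22) → (222.19,75.50) → (205.86,75.26) → (194.14,86.63) (closed)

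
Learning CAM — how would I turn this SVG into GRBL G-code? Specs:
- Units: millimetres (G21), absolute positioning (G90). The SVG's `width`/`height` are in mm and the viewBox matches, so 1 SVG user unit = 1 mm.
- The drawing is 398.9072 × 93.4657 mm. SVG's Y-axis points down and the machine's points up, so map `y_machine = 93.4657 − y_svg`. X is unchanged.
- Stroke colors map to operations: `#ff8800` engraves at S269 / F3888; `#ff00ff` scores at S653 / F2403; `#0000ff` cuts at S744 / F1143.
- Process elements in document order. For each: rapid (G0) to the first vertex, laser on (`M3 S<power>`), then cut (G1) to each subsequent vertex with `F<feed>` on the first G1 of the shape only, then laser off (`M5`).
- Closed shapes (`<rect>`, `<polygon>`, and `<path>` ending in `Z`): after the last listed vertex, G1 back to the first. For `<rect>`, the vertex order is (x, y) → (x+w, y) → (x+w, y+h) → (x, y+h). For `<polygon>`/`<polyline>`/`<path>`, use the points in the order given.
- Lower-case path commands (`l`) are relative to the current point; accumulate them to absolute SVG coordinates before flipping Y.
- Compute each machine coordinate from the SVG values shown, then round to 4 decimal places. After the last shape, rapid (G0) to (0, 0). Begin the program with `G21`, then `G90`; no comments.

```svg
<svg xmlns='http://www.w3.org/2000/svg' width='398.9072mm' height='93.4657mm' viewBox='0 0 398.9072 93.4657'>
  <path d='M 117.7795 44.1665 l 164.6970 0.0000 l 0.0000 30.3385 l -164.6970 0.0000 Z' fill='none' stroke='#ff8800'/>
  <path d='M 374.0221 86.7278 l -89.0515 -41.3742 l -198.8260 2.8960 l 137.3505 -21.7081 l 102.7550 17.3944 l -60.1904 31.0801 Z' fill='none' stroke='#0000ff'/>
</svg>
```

Since the viewBox matches the mm dimensions, user units are millimetres directly. The only transform is the Y-flip y_m = 93.4657 − y_svg.

Shape 1 is a rectangle drawn with `<path>`. Its stroke #ff8800 means engrave at S269, F3888. After flipping Y the toolpath is (117.7795,49.2992) → (282.4765,49.2992) → (282.4765,18.9607) → (117.7795,18.9607) → (117.7795,49.2992), returning to the start.

Shape 2 is a closed polygon drawn with `<path>`. Its stroke #0000ff means cut at S744, F1143. After flipping Y the toolpath is (374.0221,6.7379) → (284.9706,48.1121) → (86.1446,45.2161) → (223.4951,66.9242) → (326.2501,49.5298) → (266.0597,18.4497) → (374.0221,6.7379), returning to the start.

G21
G90
G0 X117.7795 Y49.2992
M3 S269
G1 X282.4765 Y49.2992 F3888
G1 X282.4765 Y18.9607
G1 X117.7795 Y18.9607
G1 X117.7795 Y49.2992
M5
G0 X374.0221 Y6.7379
M3 S744
G1 X284.9706 Y48.1121 F1143
G1 X86.1446 Y45.2161
G1 X223.4951 Y66.9242
G1 X326.2501 Y49.5298
G1 X266.0597 Y18.4497
G1 X374.0221 Y6.7379
M5
G0 X0.0000 Y0.0000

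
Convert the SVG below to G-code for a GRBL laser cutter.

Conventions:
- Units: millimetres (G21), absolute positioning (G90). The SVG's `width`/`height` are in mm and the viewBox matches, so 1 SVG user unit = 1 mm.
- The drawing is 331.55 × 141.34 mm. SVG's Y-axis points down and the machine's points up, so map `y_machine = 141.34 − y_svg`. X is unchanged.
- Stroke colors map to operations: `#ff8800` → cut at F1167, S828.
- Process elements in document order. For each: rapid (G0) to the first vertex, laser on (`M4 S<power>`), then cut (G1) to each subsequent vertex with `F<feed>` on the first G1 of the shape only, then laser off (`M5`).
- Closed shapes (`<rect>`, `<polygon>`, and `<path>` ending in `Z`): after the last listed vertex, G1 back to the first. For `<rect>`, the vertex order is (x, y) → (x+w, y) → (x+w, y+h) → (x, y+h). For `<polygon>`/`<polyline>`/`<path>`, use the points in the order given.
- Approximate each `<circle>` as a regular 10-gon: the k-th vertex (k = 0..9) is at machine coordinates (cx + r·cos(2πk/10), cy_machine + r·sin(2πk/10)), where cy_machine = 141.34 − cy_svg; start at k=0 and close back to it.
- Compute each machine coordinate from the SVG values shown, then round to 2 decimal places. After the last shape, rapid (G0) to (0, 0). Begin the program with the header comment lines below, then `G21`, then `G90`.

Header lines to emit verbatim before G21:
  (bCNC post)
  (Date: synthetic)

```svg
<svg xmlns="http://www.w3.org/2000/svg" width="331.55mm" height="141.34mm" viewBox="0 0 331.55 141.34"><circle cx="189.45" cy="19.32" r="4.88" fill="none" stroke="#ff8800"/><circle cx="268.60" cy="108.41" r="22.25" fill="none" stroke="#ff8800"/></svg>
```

(bCNC post)
(Date: synthetic)
G21
G90
G0 X194.33 Y122.02
M4 S828
G1 X193.40 Y124.89 F1167
G1 X190.96 Y126.66
G1 X187.94 Y126.66
G1 X185.50 Y124.89
G1 X184.57 Y122.02
G1 X185.50 Y119.15
G1 X187.94 Y117.38
G1 X190.96 Y117.38
G1 X193.40 Y119.15
G1 X194.33 Y122.02
M5
G0 X290.85 Y32.93
M4 S828
G1 X286.60 Y46.01 F1167
G1 X275.48 Y54.09
G1 X261.72 Y54.09
G1 X250.60 Y46.01
G1 X246.35 Y32.93
G1 X250.60 Y19.85
G1 X261.72 Y11.77
G1 X275.48 Y11.77
G1 X286.60 Y19.85
G1 X290.85 Y32.93
M5
G0 X0.00 Y0.00

1 u = 1 mm; y_m = 141.34 − y.

[1] `<circle>` circle, #ff8800→cut S828 F1167: (194.33,122.02) → (193.40,124.89) → (190.96,126.66) → (187.94,126.66) → (185.50,124.89) → (184.57,122.02) → (185.50,119.15) → (187.94,117.38) → (190.96,117.38) → (193.40,119.15) → (194.33,122.02) (closed)

[2] `<circle>` circle, #ff8800→cut S828 F1167: (290.85,32.93) → (286.60,46.01) → (275.48,54.09) → (261.72,54.09) → (250.60,46.01) → (246.35,32.93) → (250.60,19.85) → (261.72,11.77) → (275.48,11.77) → (286.60,19.85) → (290.85,32.93) (closed)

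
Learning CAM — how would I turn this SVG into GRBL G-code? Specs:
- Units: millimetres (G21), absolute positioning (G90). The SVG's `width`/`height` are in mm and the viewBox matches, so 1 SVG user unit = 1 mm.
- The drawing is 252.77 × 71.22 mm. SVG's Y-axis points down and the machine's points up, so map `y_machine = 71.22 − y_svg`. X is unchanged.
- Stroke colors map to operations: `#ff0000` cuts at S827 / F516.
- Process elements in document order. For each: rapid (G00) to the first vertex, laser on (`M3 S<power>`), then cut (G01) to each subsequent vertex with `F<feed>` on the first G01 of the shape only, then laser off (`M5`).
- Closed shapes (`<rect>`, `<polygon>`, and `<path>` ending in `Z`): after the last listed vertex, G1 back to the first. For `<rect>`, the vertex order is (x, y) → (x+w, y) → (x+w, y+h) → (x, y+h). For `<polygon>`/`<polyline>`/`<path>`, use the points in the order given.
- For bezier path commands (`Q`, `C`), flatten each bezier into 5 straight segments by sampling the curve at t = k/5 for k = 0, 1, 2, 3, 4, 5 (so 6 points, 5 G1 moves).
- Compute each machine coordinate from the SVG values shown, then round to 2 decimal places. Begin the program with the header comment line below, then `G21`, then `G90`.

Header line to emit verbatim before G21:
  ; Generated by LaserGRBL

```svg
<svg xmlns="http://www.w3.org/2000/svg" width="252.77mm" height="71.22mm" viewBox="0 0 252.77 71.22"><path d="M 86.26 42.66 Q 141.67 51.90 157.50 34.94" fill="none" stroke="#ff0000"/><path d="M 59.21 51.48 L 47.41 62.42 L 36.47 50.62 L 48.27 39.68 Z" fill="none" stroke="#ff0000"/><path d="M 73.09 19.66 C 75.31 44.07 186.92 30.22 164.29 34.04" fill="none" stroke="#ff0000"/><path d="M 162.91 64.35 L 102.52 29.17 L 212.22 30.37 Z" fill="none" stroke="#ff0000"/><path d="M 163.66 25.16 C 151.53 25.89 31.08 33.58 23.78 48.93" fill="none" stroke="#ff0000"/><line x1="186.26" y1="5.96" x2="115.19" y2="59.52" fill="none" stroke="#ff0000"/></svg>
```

; Generated by LaserGRBL
G21
G90
G00 X86.26 Y28.56
M3 S827
G01 X106.84 Y25.91 F516
G01 X124.26 Y25.36
G01 X138.50 Y26.90
G01 X149.58 Y30.54
G01 X157.50 Y36.28
M5
G00 X59.21 Y19.74
M3 S827
G01 X47.41 Y8.80 F516
G01 X36.47 Y20.60
G01 X48.27 Y31.54
G01 X59.21 Y19.74
M5
G00 X73.09 Y51.56
M3 S827
G01 X85.60 Y41.06 F516
G01 X112.67 Y37.05
G01 X142.60 Y36.86
G01 X163.71 Y37.80
G01 X164.29 Y37.18
M5
G00 X162.91 Y6.87
M3 S827
G01 X102.52 Y42.05 F516
G01 X212.22 Y40.85
G01 X162.91 Y6.87
M5
G00 X163.66 Y46.06
M3 S827
G01 X145.16 Y44.78 F516
G01 X111.28 Y41.80
G01 X72.68 Y37.08
G01 X39.97 Y30.59
G01 X23.78 Y22.29
M5
G00 X186.26 Y65.26
M3 S827
G01 X115.19 Y11.70 F516
M5

1 u = 1 mm; y_m = 71.22 − y.

[1] `<path>` quadratic bezier, #ff0000→cut S827 F516: (86.26,28.56) → (106.84,25.91) → (124.26,25.36) → (138.50,26.90) → (149.58,30.54) → (157.50,36.28)

[2] `<path>` regular polygon, #ff0000→cut S827 F516: (59.21,19.74) → (47.41,8.80) → (36.47,20.60) → (48.27,31.54) → (59.21,19.74) (closed)

[3] `<path>` cubic bezier, #ff0000→cut S827 F516: (73.09,51.56) → (85.60,41.06) → (112.67,37.05) → (142.60,36.86) → (163.71,37.80) → (164.29,37.18)

[4] `<path>` closed polygon, #ff0000→cut S827 F516: (162.91,6.87) → (102.52,42.05) → (212.22,40.85) → (162.91,6.87) (closed)

[5] `<path>` cubic bezier, #ff0000→cut S827 F516: (163.66,46.06) → (145.16,44.78) → (111.28,41.80) → (72.68,37.08) → (39.97,30.59) → (23.78,22.29)

[6] `<line>` line segment, #ff0000→cut S827 F516: (186.26,65.26) → (115.19,11.70)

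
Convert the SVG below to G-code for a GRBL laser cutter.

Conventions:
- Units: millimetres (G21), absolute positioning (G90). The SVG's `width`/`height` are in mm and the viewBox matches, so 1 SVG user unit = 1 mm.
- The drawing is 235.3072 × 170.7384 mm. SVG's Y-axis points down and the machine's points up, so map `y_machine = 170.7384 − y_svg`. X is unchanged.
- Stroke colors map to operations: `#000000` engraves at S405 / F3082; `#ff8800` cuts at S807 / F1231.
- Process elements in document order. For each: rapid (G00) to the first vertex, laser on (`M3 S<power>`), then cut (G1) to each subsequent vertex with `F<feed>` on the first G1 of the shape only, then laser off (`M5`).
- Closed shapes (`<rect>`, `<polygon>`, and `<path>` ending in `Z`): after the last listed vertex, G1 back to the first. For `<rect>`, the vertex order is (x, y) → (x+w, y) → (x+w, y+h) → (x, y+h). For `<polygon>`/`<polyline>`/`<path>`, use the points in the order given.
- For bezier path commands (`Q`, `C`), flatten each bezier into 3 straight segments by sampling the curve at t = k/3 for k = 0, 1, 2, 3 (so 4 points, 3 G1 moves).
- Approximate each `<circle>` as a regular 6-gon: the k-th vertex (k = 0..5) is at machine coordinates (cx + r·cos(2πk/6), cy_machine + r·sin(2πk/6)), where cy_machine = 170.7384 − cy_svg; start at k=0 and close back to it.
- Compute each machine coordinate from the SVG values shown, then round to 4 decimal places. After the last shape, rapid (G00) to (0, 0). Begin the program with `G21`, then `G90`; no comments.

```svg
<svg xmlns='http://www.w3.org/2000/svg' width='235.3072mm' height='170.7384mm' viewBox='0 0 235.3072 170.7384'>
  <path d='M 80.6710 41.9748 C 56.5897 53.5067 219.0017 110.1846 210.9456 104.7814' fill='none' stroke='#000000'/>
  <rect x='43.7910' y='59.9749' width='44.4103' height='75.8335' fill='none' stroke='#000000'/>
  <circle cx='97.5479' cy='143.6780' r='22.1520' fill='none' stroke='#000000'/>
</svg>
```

viewBox `0 0 235.3072 170.7384` with mm width/height → 1 unit = 1 mm. Flip: y_m = 170.7384 − y_svg.

**Shape 1** — `<path>` cubic bezier, stroke `#000000` → engrave (S405, F3082). Control points (SVG): P0=(80.6710,41.9748), P1=(56.5897,53.5067), P2=(219.0017,110.1846), P3=(210.9456,104.7814); sampled at t=k/3. Machine vertices: (80.6710,128.7636) → (105.5333,106.1544) → (175.3998,77.2761) → (210.9456,65.9570). Open path.

**Shape 2** — `<rect>` rectangle, stroke `#000000` → engrave (S405, F3082). Machine vertices: (43.7910,110.7635) → (88.2013,110.7635) → (88.2013,34.9300) → (43.7910,34.9300) → (43.7910,110.7635). Closed: final G1 returns to the first vertex.

**Shape 3** — `<circle>` circle, stroke `#000000` → engrave (S405, F3082). Machine vertices: (119.6999,27.0604) → (108.6239,46.2446) → (86.4719,46.2446) → (75.3959,27.0604) → (86.4719,7.8762) → (108.6239,7.8762) → (119.6999,27.0604). Closed: final G1 returns to the first vertex.

G21
G90
G00 X80.6710 Y128.7636
M3 S405
G1 X105.5333 Y106.1544 F3082
G1 X175.3998 Y77.2761
G1 X210.9456 Y65.9570
M5
G00 X43.7910 Y110.7635
M3 S405
G1 X88.2013 Y110.7635 F3082
G1 X88.2013 Y34.9300
G1 X43.7910 Y34.9300
G1 X43.7910 Y110.7635
M5
G00 X119.6999 Y27.0604
M3 S405
G1 X108.6239 Y46.2446 F3082
G1 X86.4719 Y46.2446
G1 X75.3959 Y27.0604
G1 X86.4719 Y7.8762
G1 X108.6239 Y7.8762
G1 X119.6999 Y27.0604
M5
G00 X0.0000 Y0.0000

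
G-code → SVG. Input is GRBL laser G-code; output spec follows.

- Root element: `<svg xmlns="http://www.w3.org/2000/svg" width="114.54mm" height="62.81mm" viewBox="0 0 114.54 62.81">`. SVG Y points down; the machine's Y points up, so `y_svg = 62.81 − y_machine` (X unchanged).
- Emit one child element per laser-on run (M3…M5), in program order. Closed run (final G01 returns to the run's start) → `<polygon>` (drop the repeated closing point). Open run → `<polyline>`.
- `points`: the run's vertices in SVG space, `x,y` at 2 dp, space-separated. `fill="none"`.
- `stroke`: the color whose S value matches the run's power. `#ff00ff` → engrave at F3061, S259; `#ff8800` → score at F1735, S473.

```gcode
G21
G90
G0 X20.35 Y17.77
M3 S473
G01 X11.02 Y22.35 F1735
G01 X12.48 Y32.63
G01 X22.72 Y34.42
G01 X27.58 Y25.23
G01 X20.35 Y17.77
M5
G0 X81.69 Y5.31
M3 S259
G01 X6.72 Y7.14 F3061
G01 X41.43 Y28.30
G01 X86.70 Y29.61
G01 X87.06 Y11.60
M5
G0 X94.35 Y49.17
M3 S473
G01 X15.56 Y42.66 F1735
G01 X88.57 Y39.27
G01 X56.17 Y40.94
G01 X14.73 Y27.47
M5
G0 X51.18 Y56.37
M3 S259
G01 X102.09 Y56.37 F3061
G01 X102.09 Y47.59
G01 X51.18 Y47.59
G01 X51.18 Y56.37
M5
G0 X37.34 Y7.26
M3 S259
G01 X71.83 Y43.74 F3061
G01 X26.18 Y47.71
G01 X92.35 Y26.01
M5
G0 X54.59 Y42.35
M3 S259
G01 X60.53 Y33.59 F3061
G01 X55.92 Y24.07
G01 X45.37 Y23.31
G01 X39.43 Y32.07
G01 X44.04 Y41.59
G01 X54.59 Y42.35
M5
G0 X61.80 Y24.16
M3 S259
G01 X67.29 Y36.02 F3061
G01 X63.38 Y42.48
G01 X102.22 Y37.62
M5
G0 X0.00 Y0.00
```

<svg xmlns="http://www.w3.org/2000/svg" width="114.54mm" height="62.81mm" viewBox="0 0 114.54 62.81">
  <polygon points="20.35,45.04 11.02,40.46 12.48,30.18 22.72,28.39 27.58,37.58" fill="none" stroke="#ff8800"/>
  <polyline points="81.69,57.50 6.72,55.67 41.43,34.51 86.70,33.20 87.06,51.21" fill="none" stroke="#ff00ff"/>
  <polyline points="94.35,13.64 15.56,20.15 88.57,23.54 56.17,21.87 14.73,35.34" fill="none" stroke="#ff8800"/>
  <polygon points="51.18,6.44 102.09,6.44 102.09,15.22 51.18,15.22" fill="none" stroke="#ff00ff"/>
  <polyline points="37.34,55.55 71.83,19.07 26.18,15.10 92.35,36.80" fill="none" stroke="#ff00ff"/>
  <polygon points="54.59,20.46 60.53,29.22 55.92,38.74 45.37,39.50 39.43,30.74 44.04,21.22" fill="none" stroke="#ff00ff"/>
  <polyline points="61.80,38.65 67.29,26.79 63.38,20.33 102.22,25.19" fill="none" stroke="#ff00ff"/>
</svg>

y_svg = 62.81 − y_m.

[1] S473→`#ff8800` (score); closed run; points: 20.35,45.04 11.02,40.46 12.48,30.18 22.72,28.39 27.58,37.58

[2] S259→`#ff00ff` (engrave); open run; points: 81.69,57.50 6.72,55.67 41.43,34.51 86.70,33.20 87.06,51.21

[3] S473→`#ff8800` (score); open run; points: 94.35,13.64 15.56,20.15 88.57,23.54 56.17,21.87 14.73,35.34

[4] S259→`#ff00ff` (engrave); closed run; points: 51.18,6.44 102.09,6.44 102.09,15.22 51.18,15.22

[5] S259→`#ff00ff` (engrave); open run; points: 37.34,55.55 71.83,19.07 26.18,15.10 92.35,36.80

[6] S259→`#ff00ff` (engrave); closed run; points: 54.59,20.46 60.53,29.22 55.92,38.74 45.37,39.50 39.43,30.74 44.04,21.22

[7] S259→`#ff00ff` (engrave); open run; points: 61.80,38.65 67.29,26.79 63.38,20.33 102.22,25.19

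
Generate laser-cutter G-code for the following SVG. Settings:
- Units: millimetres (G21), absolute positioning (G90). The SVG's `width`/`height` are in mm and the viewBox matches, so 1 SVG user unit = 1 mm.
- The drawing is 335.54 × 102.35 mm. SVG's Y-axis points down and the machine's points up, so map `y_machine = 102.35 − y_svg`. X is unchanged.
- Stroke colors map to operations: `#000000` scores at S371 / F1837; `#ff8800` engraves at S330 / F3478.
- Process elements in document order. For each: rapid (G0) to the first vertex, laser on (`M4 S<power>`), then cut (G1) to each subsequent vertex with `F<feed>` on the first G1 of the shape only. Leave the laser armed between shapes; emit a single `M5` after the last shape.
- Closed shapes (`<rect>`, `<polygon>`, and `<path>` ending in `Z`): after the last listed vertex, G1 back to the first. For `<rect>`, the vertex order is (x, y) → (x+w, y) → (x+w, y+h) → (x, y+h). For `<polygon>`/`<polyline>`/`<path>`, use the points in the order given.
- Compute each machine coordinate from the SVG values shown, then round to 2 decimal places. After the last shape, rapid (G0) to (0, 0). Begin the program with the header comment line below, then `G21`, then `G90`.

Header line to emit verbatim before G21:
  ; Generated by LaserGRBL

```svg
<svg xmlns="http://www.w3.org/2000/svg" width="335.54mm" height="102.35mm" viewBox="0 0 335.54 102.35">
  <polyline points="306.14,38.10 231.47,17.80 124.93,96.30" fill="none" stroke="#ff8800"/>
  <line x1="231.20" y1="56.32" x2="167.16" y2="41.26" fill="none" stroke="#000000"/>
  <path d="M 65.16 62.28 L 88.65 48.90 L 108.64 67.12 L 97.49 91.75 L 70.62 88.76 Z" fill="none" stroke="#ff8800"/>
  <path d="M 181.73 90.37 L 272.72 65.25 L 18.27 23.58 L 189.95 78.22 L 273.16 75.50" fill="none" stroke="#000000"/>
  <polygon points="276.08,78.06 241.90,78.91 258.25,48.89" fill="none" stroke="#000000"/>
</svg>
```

viewBox `0 0 335.54 102.35` with mm width/height → 1 unit = 1 mm. Flip: y_m = 102.35 − y_svg.

**Shape 1** — `<polyline>` open polyline, stroke `#ff8800` → engrave (S330, F3478). Machine vertices: (306.14,64.25) → (231.47,84.55) → (124.93,6.05). Open path.

**Shape 2** — `<line>` line segment, stroke `#000000` → score (S371, F1837). Machine vertices: (231.20,46.03) → (167.16,61.09). Open path.

**Shape 3** — `<path>` regular polygon, stroke `#ff8800` → engrave (S330, F3478). Machine vertices: (65.16,40.07) → (88.65,53.45) → (108.64,35.23) → (97.49,10.60) → (70.62,13.59) → (65.16,40.07). Closed: final G1 returns to the first vertex.

**Shape 4** — `<path>` open polyline, stroke `#000000` → score (S371, F1837). Machine vertices: (181.73,11.98) → (272.72,37.10) → (18.27,78.77) → (189.95,24.13) → (273.16,26.85). Open path.

**Shape 5** — `<polygon>` regular polygon, stroke `#000000` → score (S371, F1837). Machine vertices: (276.08,24.29) → (241.90,23.44) → (258.25,53.46) → (276.08,24.29). Closed: final G1 returns to the first vertex.

; Generated by LaserGRBL
G21
G90
G0 X306.14 Y64.25
M4 S330
G1 X231.47 Y84.55 F3478
G1 X124.93 Y6.05
G0 X231.20 Y46.03
M4 S371
G1 X167.16 Y61.09 F1837
G0 X65.16 Y40.07
M4 S330
G1 X88.65 Y53.45 F3478
G1 X108.64 Y35.23
G1 X97.49 Y10.60
G1 X70.62 Y13.59
G1 X65.16 Y40.07
G0 X181.73 Y11.98
M4 S371
G1 X272.72 Y37.10 F1837
G1 X18.27 Y78.77
G1 X189.95 Y24.13
G1 X273.16 Y26.85
G0 X276.08 Y24.29
M4 S371
G1 X241.90 Y23.44 F1837
G1 X258.25 Y53.46
G1 X276.08 Y24.29
M5
G0 X0.00 Y0.00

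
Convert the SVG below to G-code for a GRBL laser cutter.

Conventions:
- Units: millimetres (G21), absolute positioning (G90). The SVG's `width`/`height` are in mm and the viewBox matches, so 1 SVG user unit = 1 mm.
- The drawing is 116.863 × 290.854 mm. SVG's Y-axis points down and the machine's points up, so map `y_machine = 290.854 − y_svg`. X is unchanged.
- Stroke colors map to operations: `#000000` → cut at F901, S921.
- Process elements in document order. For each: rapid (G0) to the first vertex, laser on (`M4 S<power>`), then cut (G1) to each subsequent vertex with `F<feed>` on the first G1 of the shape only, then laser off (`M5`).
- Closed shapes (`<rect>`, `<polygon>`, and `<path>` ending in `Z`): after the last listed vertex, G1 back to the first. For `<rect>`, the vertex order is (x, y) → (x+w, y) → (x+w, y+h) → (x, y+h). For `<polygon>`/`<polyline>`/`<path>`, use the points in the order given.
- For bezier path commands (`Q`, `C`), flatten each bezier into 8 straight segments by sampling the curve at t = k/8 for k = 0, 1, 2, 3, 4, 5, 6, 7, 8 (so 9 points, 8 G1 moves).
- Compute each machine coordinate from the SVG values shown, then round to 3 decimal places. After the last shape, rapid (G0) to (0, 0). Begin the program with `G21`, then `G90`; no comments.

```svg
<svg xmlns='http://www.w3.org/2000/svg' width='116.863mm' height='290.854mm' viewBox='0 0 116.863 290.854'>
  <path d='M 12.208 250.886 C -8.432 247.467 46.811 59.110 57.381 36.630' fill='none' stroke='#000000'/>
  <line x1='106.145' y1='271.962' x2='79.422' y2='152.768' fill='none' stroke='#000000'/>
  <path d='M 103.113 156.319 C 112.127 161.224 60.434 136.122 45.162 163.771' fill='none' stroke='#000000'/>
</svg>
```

G21
G90
G0 X12.208 Y39.968
M4 S921
G1 X7.790 Y49.234 F901
G1 X9.072 Y71.727
G1 X14.644 Y103.335
G1 X23.091 Y139.948
G1 X33.001 Y177.455
G1 X42.961 Y211.744
G1 X51.559 Y238.704
G1 X57.381 Y254.224
M5
G0 X106.145 Y18.892
M4 S921
G1 X79.422 Y138.086 F901
M5
G0 X103.113 Y134.535
M4 S921
G1 X103.837 Y133.941 F901
G1 X100.009 Y135.189
G1 X92.765 Y137.312
G1 X83.245 Y139.338
G1 X72.586 Y140.298
G1 X61.927 Y139.222
G1 X52.407 Y135.140
G1 X45.162 Y127.083
M5
G0 X0.000 Y0.000

Since the viewBox matches the mm dimensions, user units are millimetres directly. The only transform is the Y-flip y_m = 290.854 − y_svg.

Shape 1 is a cubic bezier drawn with `<path>`. Its stroke #000000 means cut at S921, F901. After flipping Y the toolpath is (12.208,39.968) → (7.790,49.234) → (9.072,71.727) → (14.644,103.335) → (23.091,139.948) → (33.001,177.455) → (42.961,211.744) → (51.559,238.704) → (57.381,254.224).

Shape 2 is a line segment drawn with `<line>`. Its stroke #000000 means cut at S921, F901. After flipping Y the toolpath is (106.145,18.892) → (79.422,138.086).

Shape 3 is a cubic bezier drawn with `<path>`. Its stroke #000000 means cut at S921, F901. After flipping Y the toolpath is (103.113,134.535) → (103.837,133.941) → (100.009,135.189) → (92.765,137.312) → (83.245,139.338) → (72.586,140.298) → (61.927,139.222) → (52.407,135.140) → (45.162,127.083).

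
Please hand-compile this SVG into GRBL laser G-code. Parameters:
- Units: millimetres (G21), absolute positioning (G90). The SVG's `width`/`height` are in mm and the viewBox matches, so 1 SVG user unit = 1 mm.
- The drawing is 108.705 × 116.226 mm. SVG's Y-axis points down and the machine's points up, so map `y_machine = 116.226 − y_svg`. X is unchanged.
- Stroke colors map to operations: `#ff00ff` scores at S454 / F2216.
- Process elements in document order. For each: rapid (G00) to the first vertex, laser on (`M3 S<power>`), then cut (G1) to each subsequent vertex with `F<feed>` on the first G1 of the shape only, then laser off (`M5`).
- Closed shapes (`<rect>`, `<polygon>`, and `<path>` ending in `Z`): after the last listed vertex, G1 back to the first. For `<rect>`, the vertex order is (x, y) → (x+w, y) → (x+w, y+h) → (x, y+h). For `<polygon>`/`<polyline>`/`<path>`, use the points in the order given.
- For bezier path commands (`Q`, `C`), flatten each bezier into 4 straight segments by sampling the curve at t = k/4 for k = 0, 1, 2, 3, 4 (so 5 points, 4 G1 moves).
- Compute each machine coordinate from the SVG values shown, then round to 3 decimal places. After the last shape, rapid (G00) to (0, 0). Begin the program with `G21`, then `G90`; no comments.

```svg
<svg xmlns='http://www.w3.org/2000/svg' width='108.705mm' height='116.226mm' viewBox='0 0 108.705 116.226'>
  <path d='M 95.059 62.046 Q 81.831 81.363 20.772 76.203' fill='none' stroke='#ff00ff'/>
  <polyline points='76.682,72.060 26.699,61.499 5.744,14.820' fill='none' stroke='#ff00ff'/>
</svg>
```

G21
G90
G00 X95.059 Y54.180
M3 S454
G1 X85.456 Y46.051 F2216
G1 X69.873 Y40.982
G1 X48.312 Y38.973
G1 X20.772 Y40.023
M5
G00 X76.682 Y44.166
M3 S454
G1 X26.699 Y54.727 F2216
G1 X5.744 Y101.406
M5
G00 X0.000 Y0.000

1 u = 1 mm; y_m = 116.226 − y.

[1] `<path>` quadratic bezier, #ff00ff→score S454 F2216: (95.059,54.180) → (85.456,46.051) → (69.873,40.982) → (48.312,38.973) → (20.772,40.023)

[2] `<polyline>` open polyline, #ff00ff→score S454 F2216: (76.682,44.166) → (26.699,54.727) → (5.744,101.406)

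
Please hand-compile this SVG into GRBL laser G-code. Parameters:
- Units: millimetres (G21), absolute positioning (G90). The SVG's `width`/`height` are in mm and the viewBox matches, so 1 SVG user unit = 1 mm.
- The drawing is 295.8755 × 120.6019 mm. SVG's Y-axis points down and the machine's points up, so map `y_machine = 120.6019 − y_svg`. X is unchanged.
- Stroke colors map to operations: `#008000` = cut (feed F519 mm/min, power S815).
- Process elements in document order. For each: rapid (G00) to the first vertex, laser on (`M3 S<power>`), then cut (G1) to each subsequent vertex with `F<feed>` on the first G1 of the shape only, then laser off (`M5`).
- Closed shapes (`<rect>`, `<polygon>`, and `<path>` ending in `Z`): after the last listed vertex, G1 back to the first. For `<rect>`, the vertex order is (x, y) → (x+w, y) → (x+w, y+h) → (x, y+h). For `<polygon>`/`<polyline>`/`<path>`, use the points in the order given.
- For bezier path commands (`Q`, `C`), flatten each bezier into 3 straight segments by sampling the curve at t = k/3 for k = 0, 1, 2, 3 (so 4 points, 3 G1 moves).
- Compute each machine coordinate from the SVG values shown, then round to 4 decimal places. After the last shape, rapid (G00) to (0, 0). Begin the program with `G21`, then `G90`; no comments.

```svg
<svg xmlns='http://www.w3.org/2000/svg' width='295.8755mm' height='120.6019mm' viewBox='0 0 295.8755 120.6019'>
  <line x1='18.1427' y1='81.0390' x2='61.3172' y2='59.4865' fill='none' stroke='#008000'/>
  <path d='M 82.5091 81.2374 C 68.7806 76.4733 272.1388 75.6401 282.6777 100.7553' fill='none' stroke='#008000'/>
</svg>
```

G21
G90
G00 X18.1427 Y39.5629
M3 S815
G1 X61.3172 Y61.1154 F519
M5
G00 X82.5091 Y39.3645
M3 S815
G1 X125.9611 Y42.0028 F519
G1 X223.0474 Y37.1278
G1 X282.6777 Y19.8466
M5
G00 X0.0000 Y0.0000

Since the viewBox matches the mm dimensions, user units are millimetres directly. The only transform is the Y-flip y_m = 120.6019 − y_svg.

Shape 1 is a line segment drawn with `<line>`. Its stroke #008000 means cut at S815, F519. After flipping Y the toolpath is (18.1427,39.5629) → (61.3172,61.1154).

Shape 2 is a cubic bezier drawn with `<path>`. Its stroke #008000 means cut at S815, F519. After flipping Y the toolpath is (82.5091,39.3645) → (125.9611,42.0028) → (223.0474,37.1278) → (282.6777,19.8466).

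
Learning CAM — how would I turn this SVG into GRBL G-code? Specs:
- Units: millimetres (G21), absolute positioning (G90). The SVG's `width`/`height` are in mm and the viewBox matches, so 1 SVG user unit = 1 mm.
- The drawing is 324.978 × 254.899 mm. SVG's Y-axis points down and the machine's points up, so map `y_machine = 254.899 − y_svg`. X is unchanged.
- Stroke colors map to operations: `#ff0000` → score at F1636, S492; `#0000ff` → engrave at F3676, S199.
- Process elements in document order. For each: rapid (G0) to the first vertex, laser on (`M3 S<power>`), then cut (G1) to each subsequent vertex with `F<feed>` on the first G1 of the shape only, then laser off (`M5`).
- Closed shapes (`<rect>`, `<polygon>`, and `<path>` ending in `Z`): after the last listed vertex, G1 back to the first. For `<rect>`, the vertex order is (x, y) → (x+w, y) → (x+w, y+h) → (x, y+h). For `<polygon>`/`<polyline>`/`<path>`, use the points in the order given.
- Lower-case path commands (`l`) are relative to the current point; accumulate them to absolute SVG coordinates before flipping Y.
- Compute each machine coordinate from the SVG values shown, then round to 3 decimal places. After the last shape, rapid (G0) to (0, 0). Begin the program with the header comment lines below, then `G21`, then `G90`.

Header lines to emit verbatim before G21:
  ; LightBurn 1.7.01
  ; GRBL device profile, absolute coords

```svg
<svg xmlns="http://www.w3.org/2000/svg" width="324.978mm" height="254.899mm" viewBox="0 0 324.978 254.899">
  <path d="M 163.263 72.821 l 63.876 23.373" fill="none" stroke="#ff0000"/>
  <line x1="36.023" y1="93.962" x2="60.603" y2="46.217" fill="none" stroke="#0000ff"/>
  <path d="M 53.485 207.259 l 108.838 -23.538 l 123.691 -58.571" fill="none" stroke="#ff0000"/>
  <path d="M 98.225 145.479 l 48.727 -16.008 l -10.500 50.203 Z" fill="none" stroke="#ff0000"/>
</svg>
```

viewBox `0 0 324.978 254.899` with mm width/height → 1 unit = 1 mm. Flip: y_m = 254.899 − y_svg.

**Shape 1** — `<path>` line segment, stroke `#ff0000` → score (S492, F1636). Machine vertices: (163.263,182.078) → (227.139,158.705). Open path.

**Shape 2** — `<line>` line segment, stroke `#0000ff` → engrave (S199, F3676). Machine vertices: (36.023,160.937) → (60.603,208.682). Open path.

**Shape 3** — `<path>` open polyline, stroke `#ff0000` → score (S492, F1636). Machine vertices: (53.485,47.640) → (162.323,71.178) → (286.014,129.749). Open path.

**Shape 4** — `<path>` regular polygon, stroke `#ff0000` → score (S492, F1636). Machine vertices: (98.225,109.420) → (146.952,125.428) → (136.452,75.225) → (98.225,109.420). Closed: final G1 returns to the first vertex.

; LightBurn 1.7.01
; GRBL device profile, absolute coords
G21
G90
G0 X163.263 Y182.078
M3 S492
G1 X227.139 Y158.705 F1636
M5
G0 X36.023 Y160.937
M3 S199
G1 X60.603 Y208.682 F3676
M5
G0 X53.485 Y47.640
M3 S492
G1 X162.323 Y71.178 F1636
G1 X286.014 Y129.749
M5
G0 X98.225 Y109.420
M3 S492
G1 X146.952 Y125.428 F1636
G1 X136.452 Y75.225
G1 X98.225 Y109.420
M5
G0 X0.000 Y0.000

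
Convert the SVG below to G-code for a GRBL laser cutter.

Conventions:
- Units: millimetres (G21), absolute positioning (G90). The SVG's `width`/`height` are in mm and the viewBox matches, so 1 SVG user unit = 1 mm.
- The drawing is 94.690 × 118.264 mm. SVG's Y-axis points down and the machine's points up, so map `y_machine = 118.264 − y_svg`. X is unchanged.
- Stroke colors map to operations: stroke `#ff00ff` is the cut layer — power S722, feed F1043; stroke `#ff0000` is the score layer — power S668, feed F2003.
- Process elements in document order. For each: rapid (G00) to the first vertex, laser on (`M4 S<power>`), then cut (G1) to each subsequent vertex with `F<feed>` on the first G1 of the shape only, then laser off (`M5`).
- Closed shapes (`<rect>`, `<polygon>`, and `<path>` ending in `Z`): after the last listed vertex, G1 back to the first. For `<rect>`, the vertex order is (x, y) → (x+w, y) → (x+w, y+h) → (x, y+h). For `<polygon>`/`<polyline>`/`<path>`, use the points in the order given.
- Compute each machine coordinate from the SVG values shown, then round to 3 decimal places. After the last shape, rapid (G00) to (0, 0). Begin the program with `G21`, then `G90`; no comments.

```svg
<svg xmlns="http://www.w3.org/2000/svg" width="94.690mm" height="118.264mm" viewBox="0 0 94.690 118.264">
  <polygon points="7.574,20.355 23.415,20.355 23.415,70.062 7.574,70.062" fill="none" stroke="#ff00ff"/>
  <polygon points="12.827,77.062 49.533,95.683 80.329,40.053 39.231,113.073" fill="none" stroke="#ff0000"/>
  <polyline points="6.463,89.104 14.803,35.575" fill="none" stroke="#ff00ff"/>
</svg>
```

G21
G90
G00 X7.574 Y97.909
M4 S722
G1 X23.415 Y97.909 F1043
G1 X23.415 Y48.202
G1 X7.574 Y48.202
G1 X7.574 Y97.909
M5
G00 X12.827 Y41.202
M4 S668
G1 X49.533 Y22.581 F2003
G1 X80.329 Y78.211
G1 X39.231 Y5.191
G1 X12.827 Y41.202
M5
G00 X6.463 Y29.160
M4 S722
G1 X14.803 Y82.689 F1043
M5
G00 X0.000 Y0.000

viewBox `0 0 94.690 118.264` with mm width/height → 1 unit = 1 mm. Flip: y_m = 118.264 − y_svg.

**Shape 1** — `<polygon>` rectangle, stroke `#ff00ff` → cut (S722, F1043). Machine vertices: (7.574,97.909) → (23.415,97.909) → (23.415,48.202) → (7.574,48.202) → (7.574,97.909). Closed: final G1 returns to the first vertex.

**Shape 2** — `<polygon>` closed polygon, stroke `#ff0000` → score (S668, F2003). Machine vertices: (12.827,41.202) → (49.533,22.581) → (80.329,78.211) → (39.231,5.191) → (12.827,41.202). Closed: final G1 returns to the first vertex.

**Shape 3** — `<polyline>` line segment, stroke `#ff00ff` → cut (S722, F1043). Machine vertices: (6.463,29.160) → (14.803,82.689). Open path.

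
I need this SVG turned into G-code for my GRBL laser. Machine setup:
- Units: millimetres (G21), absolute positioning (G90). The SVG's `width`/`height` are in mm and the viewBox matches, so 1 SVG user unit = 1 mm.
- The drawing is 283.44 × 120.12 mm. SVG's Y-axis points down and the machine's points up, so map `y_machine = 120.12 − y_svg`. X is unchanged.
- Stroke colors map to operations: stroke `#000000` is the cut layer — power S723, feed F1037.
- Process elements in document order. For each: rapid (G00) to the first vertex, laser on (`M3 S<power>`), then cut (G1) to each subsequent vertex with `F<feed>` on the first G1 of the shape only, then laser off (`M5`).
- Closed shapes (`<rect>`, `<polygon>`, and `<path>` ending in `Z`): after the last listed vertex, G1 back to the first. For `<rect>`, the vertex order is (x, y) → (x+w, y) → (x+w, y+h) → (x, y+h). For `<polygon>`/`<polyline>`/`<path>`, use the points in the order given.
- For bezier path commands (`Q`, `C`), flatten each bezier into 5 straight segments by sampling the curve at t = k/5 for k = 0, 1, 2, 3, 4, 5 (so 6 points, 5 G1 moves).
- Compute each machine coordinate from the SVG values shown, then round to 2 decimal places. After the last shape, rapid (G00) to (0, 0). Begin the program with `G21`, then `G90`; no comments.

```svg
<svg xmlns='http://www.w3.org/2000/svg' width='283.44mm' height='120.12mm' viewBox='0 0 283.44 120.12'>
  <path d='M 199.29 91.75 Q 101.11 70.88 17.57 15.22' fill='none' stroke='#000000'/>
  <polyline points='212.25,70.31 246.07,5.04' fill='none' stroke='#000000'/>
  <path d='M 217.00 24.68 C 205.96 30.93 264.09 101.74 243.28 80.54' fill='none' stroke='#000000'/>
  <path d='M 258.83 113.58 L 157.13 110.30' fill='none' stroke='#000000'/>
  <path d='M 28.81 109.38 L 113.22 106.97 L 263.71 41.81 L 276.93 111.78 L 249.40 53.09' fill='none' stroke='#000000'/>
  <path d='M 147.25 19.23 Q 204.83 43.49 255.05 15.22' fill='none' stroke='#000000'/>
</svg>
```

Since the viewBox matches the mm dimensions, user units are millimetres directly. The only transform is the Y-flip y_m = 120.12 − y_svg.

Shape 1 is a quadratic bezier drawn with `<path>`. Its stroke #000000 means cut at S723, F1037. After flipping Y the toolpath is (199.29,28.37) → (160.60,38.11) → (123.09,50.63) → (86.74,65.94) → (51.57,84.03) → (17.57,104.90).

Shape 2 is a line segment drawn with `<polyline>`. Its stroke #000000 means cut at S723, F1037. After flipping Y the toolpath is (212.25,49.81) → (246.07,115.08).

Shape 3 is a cubic bezier drawn with `<path>`. Its stroke #000000 means cut at S723, F1037. After flipping Y the toolpath is (217.00,95.44) → (217.49,85.20) → (227.47,66.97) → (239.84,48.28) → (247.48,36.65) → (243.28,39.58).

Shape 4 is a line segment drawn with `<path>`. Its stroke #000000 means cut at S723, F1037. After flipping Y the toolpath is (258.83,6.54) → (157.13,9.82).

Shape 5 is a open polyline drawn with `<path>`. Its stroke #000000 means cut at S723, F1037. After flipping Y the toolpath is (28.81,10.74) → (113.22,13.15) → (263.71,78.31) → (276.93,8.34) → (249.40,67.03).

Shape 6 is a quadratic bezier drawn with `<path>`. Its stroke #000000 means cut at S723, F1037. After flipping Y the toolpath is (147.25,100.89) → (169.99,93.29) → (192.14,89.89) → (213.70,90.69) → (234.67,95.69) → (255.05,104.90).

G21
G90
G00 X199.29 Y28.37
M3 S723
G1 X160.60 Y38.11 F1037
G1 X123.09 Y50.63
G1 X86.74 Y65.94
G1 X51.57 Y84.03
G1 X17.57 Y104.90
M5
G00 X212.25 Y49.81
M3 S723
G1 X246.07 Y115.08 F1037
M5
G00 X217.00 Y95.44
M3 S723
G1 X217.49 Y85.20 F1037
G1 X227.47 Y66.97
G1 X239.84 Y48.28
G1 X247.48 Y36.65
G1 X243.28 Y39.58
M5
G00 X258.83 Y6.54
M3 S723
G1 X157.13 Y9.82 F1037
M5
G00 X28.81 Y10.74
M3 S723
G1 X113.22 Y13.15 F1037
G1 X263.71 Y78.31
G1 X276.93 Y8.34
G1 X249.40 Y67.03
M5
G00 X147.25 Y100.89
M3 S723
G1 X169.99 Y93.29 F1037
G1 X192.14 Y89.89
G1 X213.70 Y90.69
G1 X234.67 Y95.69
G1 X255.05 Y104.90
M5
G00 X0.00 Y0.00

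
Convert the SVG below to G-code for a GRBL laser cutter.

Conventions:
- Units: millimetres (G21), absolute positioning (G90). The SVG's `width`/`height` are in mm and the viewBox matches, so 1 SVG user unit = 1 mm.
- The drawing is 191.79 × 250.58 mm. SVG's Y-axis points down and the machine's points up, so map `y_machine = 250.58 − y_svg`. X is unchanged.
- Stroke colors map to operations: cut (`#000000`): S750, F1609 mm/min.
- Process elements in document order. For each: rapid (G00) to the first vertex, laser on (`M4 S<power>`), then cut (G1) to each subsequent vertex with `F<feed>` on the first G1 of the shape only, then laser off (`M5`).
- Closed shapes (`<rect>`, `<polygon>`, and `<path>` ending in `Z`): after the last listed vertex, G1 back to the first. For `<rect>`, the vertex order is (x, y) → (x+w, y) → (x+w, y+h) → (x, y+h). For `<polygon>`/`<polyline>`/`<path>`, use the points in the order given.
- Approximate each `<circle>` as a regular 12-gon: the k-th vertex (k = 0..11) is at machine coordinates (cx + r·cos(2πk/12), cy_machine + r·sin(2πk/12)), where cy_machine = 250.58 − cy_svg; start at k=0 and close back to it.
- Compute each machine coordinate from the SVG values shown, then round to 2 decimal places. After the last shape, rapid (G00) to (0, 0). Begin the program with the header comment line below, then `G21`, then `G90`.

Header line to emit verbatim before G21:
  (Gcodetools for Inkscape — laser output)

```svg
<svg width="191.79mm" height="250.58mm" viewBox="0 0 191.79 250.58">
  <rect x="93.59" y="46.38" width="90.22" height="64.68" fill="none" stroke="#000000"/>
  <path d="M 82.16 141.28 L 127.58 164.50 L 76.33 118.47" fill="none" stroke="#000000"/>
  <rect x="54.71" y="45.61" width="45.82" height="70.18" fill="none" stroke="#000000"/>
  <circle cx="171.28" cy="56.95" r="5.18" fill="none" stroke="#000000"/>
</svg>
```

(Gcodetools for Inkscape — laser output)
G21
G90
G00 X93.59 Y204.20
M4 S750
G1 X183.81 Y204.20 F1609
G1 X183.81 Y139.52
G1 X93.59 Y139.52
G1 X93.59 Y204.20
M5
G00 X82.16 Y109.30
M4 S750
G1 X127.58 Y86.08 F1609
G1 X76.33 Y132.11
M5
G00 X54.71 Y204.97
M4 S750
G1 X100.53 Y204.97 F1609
G1 X100.53 Y134.79
G1 X54.71 Y134.79
G1 X54.71 Y204.97
M5
G00 X176.46 Y193.63
M4 S750
G1 X175.77 Y196.22 F1609
G1 X173.87 Y198.12
G1 X171.28 Y198.81
G1 X168.69 Y198.12
G1 X166.79 Y196.22
G1 X166.10 Y193.63
G1 X166.79 Y191.04
G1 X168.69 Y189.14
G1 X171.28 Y188.45
G1 X173.87 Y189.14
G1 X175.77 Y191.04
G1 X176.46 Y193.63
M5
G00 X0.00 Y0.00

1 u = 1 mm; y_m = 250.58 − y.

[1] `<rect>` rectangle, #000000→cut S750 F1609: (93.59,204.20) → (183.81,204.20) → (183.81,139.52) → (93.59,139.52) → (93.59,204.20) (closed)

[2] `<path>` open polyline, #000000→cut S750 F1609: (82.16,109.30) → (127.58,86.08) → (76.33,132.11)

[3] `<rect>` rectangle, #000000→cut S750 F1609: (54.71,204.97) → (100.53,204.97) → (100.53,134.79) → (54.71,134.79) → (54.71,204.97) (closed)

[4] `<circle>` circle, #000000→cut S750 F1609: (176.46,193.63) → (175.77,196.22) → (173.87,198.12) → (171.28,198.81) → (168.69,198.12) → (166.79,196.22) → (166.10,193.63) → (166.79,191.04) → (168.69,189.14) → (171.28,188.45) → (173.87,189.14) → (175.77,191.04) → (176.46,193.63) (closed)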